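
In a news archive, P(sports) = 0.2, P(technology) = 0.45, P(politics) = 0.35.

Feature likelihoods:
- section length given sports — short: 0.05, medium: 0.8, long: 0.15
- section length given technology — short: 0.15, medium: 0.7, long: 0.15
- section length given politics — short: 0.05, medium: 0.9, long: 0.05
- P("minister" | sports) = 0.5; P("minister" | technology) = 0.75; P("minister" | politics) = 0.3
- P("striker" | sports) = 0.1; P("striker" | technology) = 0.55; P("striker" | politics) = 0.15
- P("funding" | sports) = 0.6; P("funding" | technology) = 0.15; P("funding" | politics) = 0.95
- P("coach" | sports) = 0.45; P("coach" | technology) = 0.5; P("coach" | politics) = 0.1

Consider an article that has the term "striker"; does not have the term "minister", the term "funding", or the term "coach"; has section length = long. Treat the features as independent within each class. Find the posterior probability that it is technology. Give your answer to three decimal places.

sports: 0.2 × 0.15 × (1−0.5) × 0.1 × (1−0.6) × (1−0.45) = 0.00033
technology: 0.45 × 0.15 × (1−0.75) × 0.55 × (1−0.15) × (1−0.5) = 0.00394453125
politics: 0.35 × 0.05 × (1−0.3) × 0.15 × (1−0.95) × (1−0.1) = 0.0000826875
P(technology | x) = 0.00394453125 / 0.00435721875 ≈ 0.905

0.905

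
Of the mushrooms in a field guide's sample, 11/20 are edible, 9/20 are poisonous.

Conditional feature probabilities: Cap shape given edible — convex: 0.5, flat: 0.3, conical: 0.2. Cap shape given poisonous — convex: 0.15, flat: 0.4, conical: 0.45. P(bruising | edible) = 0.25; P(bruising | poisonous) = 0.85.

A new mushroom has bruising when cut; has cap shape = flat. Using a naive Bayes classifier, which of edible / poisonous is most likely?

edible: 0.55 × 0.3 × 0.25 = 0.04125
poisonous: 0.45 × 0.4 × 0.85 = 0.153
Highest score → poisonous.

poisonous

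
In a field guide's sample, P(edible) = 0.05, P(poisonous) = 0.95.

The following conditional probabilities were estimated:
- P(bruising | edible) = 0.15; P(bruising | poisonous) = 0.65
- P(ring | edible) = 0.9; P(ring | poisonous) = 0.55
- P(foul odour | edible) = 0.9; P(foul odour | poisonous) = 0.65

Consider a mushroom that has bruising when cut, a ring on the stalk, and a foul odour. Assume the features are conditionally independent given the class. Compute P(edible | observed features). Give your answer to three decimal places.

0.027

edible: 0.05 × 0.15 × 0.9 × 0.9 = 0.006075
poisonous: 0.95 × 0.65 × 0.55 × 0.65 = 0.22075625
P(edible | x) = 0.006075 / 0.22683125 ≈ 0.027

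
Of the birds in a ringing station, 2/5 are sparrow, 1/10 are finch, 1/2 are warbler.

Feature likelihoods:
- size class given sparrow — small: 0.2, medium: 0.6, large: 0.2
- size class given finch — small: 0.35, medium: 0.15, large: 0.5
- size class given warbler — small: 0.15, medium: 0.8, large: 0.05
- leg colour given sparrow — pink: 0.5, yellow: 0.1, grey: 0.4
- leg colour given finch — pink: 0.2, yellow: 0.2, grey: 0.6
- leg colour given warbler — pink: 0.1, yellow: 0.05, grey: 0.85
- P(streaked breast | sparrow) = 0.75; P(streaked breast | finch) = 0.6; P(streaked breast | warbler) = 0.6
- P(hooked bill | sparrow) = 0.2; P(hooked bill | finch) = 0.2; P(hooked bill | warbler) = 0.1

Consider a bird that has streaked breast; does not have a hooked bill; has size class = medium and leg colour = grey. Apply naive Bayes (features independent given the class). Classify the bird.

warbler

sparrow: 0.4 × 0.6 × 0.4 × 0.75 × (1−0.2) = 0.0576
finch: 0.1 × 0.15 × 0.6 × 0.6 × (1−0.2) = 0.00432
warbler: 0.5 × 0.8 × 0.85 × 0.6 × (1−0.1) = 0.1836
Highest score → warbler.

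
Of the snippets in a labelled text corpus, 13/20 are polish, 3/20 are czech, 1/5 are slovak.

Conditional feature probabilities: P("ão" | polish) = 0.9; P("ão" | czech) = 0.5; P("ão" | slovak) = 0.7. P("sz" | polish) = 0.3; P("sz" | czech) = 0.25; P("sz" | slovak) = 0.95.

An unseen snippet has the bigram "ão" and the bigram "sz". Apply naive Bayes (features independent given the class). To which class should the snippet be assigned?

polish

polish: 0.65 × 0.9 × 0.3 = 0.1755
czech: 0.15 × 0.5 × 0.25 = 0.01875
slovak: 0.2 × 0.7 × 0.95 = 0.133
Highest score → polish.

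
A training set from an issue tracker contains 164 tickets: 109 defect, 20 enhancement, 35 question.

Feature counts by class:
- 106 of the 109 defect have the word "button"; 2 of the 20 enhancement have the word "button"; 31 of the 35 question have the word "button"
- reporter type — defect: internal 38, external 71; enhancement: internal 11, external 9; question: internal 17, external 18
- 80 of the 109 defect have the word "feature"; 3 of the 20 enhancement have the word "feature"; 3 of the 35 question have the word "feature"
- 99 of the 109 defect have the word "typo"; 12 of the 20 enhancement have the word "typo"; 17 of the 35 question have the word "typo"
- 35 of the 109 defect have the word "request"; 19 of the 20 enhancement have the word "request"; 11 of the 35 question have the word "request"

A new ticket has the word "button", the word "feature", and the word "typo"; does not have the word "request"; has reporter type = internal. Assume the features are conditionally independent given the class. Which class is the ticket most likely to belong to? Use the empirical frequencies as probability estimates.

defect: (109/164) × (106/109) × (38/109) × (80/109) × (99/109) × (74/109) ≈ 0.101976
enhancement: (20/164) × (2/20) × (11/20) × (3/20) × (12/20) × (1/20) ≈ 0.0000301829
question: (35/164) × (31/35) × (17/35) × (3/35) × (17/35) × (24/35) ≈ 0.00262105
Highest score → defect.

defect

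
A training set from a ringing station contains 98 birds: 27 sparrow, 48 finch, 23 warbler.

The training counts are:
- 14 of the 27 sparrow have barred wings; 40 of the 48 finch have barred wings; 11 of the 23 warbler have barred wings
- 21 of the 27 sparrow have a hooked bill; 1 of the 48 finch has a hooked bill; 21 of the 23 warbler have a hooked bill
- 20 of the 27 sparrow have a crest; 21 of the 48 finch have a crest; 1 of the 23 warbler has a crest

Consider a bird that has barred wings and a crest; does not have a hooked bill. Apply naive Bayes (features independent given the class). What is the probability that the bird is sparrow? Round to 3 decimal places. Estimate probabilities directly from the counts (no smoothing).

sparrow: (27/98) × (14/27) × (6/27) × (20/27) ≈ 0.0235156
finch: (48/98) × (40/48) × (47/48) × (21/48) ≈ 0.174851
warbler: (23/98) × (11/23) × (2/23) × (1/23) ≈ 0.000424366
P(sparrow | x) = 0.0235156 / 0.198790966 ≈ 0.118

0.118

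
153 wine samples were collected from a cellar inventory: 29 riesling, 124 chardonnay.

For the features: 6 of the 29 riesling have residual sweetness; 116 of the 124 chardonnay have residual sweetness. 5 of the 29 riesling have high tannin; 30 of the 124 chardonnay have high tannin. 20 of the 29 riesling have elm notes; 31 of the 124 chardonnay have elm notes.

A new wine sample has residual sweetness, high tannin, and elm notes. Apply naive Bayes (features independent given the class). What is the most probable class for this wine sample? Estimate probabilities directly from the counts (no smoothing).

chardonnay

riesling: (29/153) × (6/29) × (5/29) × (20/29) ≈ 0.00466298
chardonnay: (124/153) × (116/124) × (30/124) × (31/124) ≈ 0.0458571
Highest score → chardonnay.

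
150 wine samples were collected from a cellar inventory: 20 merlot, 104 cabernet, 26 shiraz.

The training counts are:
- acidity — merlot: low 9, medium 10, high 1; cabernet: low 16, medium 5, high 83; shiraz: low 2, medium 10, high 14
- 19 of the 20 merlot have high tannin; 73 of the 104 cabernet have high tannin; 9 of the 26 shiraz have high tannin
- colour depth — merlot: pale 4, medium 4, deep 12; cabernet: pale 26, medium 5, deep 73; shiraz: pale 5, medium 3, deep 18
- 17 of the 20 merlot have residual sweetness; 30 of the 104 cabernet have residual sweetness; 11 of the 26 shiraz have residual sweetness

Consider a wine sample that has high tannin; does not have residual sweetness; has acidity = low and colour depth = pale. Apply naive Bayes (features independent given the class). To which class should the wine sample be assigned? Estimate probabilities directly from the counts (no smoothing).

merlot: (20/150) × (9/20) × (19/20) × (4/20) × (3/20) = 0.00171
cabernet: (104/150) × (16/104) × (73/104) × (26/104) × (74/104) ≈ 0.0133185
shiraz: (26/150) × (2/26) × (9/26) × (5/26) × (15/26) ≈ 0.000512062
Highest score → cabernet.

cabernet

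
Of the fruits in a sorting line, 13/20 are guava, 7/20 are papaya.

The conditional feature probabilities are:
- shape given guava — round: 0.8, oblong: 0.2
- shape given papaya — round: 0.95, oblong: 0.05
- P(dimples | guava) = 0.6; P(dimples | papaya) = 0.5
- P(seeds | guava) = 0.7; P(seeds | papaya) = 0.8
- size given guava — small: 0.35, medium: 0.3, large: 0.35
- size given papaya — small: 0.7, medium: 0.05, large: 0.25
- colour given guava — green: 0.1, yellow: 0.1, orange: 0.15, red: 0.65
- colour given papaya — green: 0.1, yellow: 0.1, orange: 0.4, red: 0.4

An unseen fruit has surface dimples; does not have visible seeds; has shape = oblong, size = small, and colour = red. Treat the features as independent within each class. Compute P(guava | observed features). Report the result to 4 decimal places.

guava: 0.65 × 0.2 × 0.6 × (1−0.7) × 0.35 × 0.65 = 0.0053235
papaya: 0.35 × 0.05 × 0.5 × (1−0.8) × 0.7 × 0.4 = 0.00049
P(guava | x) = 0.0053235 / 0.0058135 ≈ 0.9157

0.9157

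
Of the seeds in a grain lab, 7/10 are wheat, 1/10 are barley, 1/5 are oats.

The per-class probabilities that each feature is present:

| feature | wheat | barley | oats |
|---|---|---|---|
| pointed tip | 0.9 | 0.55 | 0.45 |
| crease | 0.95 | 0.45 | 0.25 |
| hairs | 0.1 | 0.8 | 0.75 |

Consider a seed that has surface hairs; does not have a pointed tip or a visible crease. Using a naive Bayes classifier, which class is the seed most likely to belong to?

wheat: 0.7 × (1−0.9) × (1−0.95) × 0.1 = 0.00035
barley: 0.1 × (1−0.55) × (1−0.45) × 0.8 = 0.0198
oats: 0.2 × (1−0.45) × (1−0.25) × 0.75 = 0.061875
Highest score → oats.

oats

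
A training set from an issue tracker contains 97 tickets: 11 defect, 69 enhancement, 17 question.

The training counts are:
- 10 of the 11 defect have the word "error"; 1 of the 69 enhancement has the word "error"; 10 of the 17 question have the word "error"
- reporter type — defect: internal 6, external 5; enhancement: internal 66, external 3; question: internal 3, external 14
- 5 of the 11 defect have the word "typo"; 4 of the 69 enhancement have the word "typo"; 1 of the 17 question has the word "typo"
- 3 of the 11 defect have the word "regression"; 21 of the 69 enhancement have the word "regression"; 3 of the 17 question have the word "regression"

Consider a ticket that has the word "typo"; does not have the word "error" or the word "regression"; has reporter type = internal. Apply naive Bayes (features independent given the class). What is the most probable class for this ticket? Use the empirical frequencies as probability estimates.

defect: (11/97) × (1/11) × (6/11) × (5/11) × (8/11) ≈ 0.00185892
enhancement: (69/97) × (68/69) × (66/69) × (4/69) × (48/69) ≈ 0.0270418
question: (17/97) × (7/17) × (3/17) × (1/17) × (14/17) ≈ 0.00061692
Highest score → enhancement.

enhancement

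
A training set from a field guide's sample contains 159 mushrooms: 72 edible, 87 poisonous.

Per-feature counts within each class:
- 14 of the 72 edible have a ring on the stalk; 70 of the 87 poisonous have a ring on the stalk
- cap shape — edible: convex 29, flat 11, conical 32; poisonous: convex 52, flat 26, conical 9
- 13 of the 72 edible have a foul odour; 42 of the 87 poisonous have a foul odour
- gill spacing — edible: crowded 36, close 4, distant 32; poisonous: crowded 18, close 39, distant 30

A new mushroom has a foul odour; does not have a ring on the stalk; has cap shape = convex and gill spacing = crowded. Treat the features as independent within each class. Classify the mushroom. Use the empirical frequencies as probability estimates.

edible

edible: (72/159) × (58/72) × (29/72) × (13/72) × (36/72) ≈ 0.0132641
poisonous: (87/159) × (17/87) × (52/87) × (42/87) × (18/87) ≈ 0.00638292
Highest score → edible.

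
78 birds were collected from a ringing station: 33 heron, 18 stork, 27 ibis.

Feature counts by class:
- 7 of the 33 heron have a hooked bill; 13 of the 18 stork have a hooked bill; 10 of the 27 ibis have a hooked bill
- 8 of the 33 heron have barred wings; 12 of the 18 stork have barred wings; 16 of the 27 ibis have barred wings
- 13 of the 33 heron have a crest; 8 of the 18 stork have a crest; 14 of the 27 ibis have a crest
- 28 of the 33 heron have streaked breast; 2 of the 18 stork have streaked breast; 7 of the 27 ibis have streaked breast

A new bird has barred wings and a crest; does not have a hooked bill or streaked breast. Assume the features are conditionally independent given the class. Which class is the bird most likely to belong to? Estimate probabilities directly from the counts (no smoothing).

heron: (33/78) × (26/33) × (8/33) × (13/33) × (5/33) ≈ 0.00482326
stork: (18/78) × (5/18) × (12/18) × (8/18) × (16/18) ≈ 0.016883
ibis: (27/78) × (17/27) × (16/27) × (14/27) × (20/27) ≈ 0.0496068
Highest score → ibis.

ibis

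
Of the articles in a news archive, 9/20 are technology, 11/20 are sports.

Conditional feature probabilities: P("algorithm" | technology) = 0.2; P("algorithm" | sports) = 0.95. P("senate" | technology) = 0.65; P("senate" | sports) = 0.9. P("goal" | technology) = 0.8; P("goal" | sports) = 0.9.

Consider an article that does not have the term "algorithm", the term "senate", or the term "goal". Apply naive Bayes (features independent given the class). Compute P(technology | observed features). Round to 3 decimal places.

technology: 0.45 × (1−0.2) × (1−0.65) × (1−0.8) = 0.0252
sports: 0.55 × (1−0.95) × (1−0.9) × (1−0.9) = 0.000275
P(technology | x) = 0.0252 / 0.025475 ≈ 0.989

0.989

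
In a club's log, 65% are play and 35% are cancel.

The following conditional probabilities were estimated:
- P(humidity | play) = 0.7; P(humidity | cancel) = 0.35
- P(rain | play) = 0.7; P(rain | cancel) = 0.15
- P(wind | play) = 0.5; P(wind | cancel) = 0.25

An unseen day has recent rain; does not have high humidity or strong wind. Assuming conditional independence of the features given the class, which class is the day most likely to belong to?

play

play: 0.65 × (1−0.7) × 0.7 × (1−0.5) = 0.06825
cancel: 0.35 × (1−0.35) × 0.15 × (1−0.25) = 0.02559375
Highest score → play.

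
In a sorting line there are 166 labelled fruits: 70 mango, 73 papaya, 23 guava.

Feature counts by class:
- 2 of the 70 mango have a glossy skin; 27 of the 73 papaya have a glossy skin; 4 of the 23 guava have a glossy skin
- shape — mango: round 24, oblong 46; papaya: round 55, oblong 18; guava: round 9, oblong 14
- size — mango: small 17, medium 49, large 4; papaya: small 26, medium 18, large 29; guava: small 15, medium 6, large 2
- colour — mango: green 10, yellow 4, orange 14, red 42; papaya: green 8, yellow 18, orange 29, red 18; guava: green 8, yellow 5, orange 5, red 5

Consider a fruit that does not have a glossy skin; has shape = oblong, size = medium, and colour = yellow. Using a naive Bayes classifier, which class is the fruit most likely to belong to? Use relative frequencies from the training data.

mango

mango: (70/166) × (68/70) × (46/70) × (49/70) × (4/70) ≈ 0.0107676
papaya: (73/166) × (46/73) × (18/73) × (18/73) × (18/73) ≈ 0.00415431
guava: (23/166) × (19/23) × (14/23) × (6/23) × (5/23) ≈ 0.00395104
Highest score → mango.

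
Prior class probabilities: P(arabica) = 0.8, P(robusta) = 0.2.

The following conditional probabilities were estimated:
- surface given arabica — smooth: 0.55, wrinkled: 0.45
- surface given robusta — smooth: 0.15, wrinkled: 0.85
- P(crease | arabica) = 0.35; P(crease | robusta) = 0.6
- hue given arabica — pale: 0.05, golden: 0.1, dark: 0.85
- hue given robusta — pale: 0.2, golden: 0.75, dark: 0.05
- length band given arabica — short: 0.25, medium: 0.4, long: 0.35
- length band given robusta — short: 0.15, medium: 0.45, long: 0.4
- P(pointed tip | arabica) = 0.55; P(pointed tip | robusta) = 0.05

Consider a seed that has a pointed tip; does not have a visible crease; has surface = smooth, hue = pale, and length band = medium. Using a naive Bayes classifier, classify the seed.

arabica: 0.8 × 0.55 × (1−0.35) × 0.05 × 0.4 × 0.55 = 0.003146
robusta: 0.2 × 0.15 × (1−0.6) × 0.2 × 0.45 × 0.05 = 0.000054
Highest score → arabica.

arabica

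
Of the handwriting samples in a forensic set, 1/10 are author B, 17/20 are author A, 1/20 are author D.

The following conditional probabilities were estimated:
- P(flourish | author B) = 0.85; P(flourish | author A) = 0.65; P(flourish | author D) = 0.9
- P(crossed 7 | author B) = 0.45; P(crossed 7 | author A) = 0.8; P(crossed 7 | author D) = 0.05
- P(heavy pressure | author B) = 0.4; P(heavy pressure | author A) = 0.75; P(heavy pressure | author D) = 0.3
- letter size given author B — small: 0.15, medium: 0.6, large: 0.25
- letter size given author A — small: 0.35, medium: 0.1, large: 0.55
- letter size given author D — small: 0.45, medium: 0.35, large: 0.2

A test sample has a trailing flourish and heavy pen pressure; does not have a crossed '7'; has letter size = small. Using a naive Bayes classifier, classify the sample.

author A

author B: 0.1 × 0.85 × (1−0.45) × 0.4 × 0.15 = 0.002805
author A: 0.85 × 0.65 × (1−0.8) × 0.75 × 0.35 = 0.02900625
author D: 0.05 × 0.9 × (1−0.05) × 0.3 × 0.45 = 0.00577125
Highest score → author A.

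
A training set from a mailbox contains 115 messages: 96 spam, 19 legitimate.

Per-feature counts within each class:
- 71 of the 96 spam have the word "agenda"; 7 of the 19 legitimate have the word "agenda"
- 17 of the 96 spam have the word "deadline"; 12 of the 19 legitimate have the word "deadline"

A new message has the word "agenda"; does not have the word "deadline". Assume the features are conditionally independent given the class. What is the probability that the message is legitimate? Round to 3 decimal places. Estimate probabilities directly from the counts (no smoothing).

0.042

spam: (96/115) × (71/96) × (79/96) ≈ 0.508062
legitimate: (19/115) × (7/19) × (7/19) ≈ 0.0224256
P(legitimate | x) = 0.0224256 / 0.5304876 ≈ 0.042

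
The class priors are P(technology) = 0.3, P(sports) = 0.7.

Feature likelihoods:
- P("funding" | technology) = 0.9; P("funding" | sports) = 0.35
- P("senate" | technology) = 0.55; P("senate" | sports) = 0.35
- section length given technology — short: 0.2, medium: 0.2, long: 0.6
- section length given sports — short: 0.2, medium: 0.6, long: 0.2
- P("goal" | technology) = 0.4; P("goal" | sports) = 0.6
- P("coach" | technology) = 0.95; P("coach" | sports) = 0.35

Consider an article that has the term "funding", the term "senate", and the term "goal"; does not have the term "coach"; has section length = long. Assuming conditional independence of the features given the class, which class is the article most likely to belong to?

technology: 0.3 × 0.9 × 0.55 × 0.6 × 0.4 × (1−0.95) = 0.001782
sports: 0.7 × 0.35 × 0.35 × 0.2 × 0.6 × (1−0.35) = 0.0066885
Highest score → sports.

sports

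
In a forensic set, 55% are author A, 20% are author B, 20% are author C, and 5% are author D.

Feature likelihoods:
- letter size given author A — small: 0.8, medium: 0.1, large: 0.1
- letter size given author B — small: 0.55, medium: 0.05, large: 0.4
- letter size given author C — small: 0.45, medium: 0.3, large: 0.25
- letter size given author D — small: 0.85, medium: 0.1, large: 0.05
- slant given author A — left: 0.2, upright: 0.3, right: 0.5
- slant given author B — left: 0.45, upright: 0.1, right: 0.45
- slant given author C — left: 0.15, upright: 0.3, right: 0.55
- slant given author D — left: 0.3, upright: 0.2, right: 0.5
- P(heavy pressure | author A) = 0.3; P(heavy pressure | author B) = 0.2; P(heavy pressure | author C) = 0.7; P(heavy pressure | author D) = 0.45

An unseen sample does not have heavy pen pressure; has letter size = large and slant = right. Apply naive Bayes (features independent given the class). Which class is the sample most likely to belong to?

author A: 0.55 × 0.1 × 0.5 × (1−0.3) = 0.01925
author B: 0.2 × 0.4 × 0.45 × (1−0.2) = 0.0288
author C: 0.2 × 0.25 × 0.55 × (1−0.7) = 0.00825
author D: 0.05 × 0.05 × 0.5 × (1−0.45) = 0.0006875
Highest score → author B.

author B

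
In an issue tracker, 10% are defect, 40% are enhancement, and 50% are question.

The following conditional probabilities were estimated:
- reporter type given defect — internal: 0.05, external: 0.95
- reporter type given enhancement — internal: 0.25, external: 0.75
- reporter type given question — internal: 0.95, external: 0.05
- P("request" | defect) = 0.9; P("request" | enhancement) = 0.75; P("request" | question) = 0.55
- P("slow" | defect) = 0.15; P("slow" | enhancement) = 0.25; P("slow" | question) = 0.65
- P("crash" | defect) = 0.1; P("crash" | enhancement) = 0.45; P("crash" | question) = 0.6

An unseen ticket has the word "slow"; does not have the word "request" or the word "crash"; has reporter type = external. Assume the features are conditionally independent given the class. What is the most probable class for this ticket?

defect: 0.1 × 0.95 × (1−0.9) × 0.15 × (1−0.1) = 0.0012825
enhancement: 0.4 × 0.75 × (1−0.75) × 0.25 × (1−0.45) = 0.0103125
question: 0.5 × 0.05 × (1−0.55) × 0.65 × (1−0.6) = 0.002925
Highest score → enhancement.

enhancement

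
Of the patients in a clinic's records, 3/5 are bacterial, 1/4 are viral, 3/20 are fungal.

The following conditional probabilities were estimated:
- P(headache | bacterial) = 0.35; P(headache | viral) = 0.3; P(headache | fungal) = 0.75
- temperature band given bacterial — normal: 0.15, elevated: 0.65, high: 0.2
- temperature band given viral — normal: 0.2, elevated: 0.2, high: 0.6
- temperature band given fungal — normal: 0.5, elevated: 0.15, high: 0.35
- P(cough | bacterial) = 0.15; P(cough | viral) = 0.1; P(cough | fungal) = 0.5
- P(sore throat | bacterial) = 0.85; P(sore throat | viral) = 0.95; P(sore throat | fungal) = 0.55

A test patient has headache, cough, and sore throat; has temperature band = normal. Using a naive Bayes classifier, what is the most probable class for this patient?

bacterial: 0.6 × 0.35 × 0.15 × 0.15 × 0.85 = 0.00401625
viral: 0.25 × 0.3 × 0.2 × 0.1 × 0.95 = 0.001425
fungal: 0.15 × 0.75 × 0.5 × 0.5 × 0.55 = 0.01546875
Highest score → fungal.

fungal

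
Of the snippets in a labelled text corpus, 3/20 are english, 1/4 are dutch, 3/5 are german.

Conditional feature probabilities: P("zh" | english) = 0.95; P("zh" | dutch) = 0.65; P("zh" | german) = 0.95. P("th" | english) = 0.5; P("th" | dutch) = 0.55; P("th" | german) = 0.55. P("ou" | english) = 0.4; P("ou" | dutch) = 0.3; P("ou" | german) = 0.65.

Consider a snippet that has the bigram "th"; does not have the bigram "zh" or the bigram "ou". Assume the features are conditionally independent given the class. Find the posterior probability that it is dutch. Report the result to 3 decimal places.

english: 0.15 × (1−0.95) × 0.5 × (1−0.4) = 0.00225
dutch: 0.25 × (1−0.65) × 0.55 × (1−0.3) = 0.0336875
german: 0.6 × (1−0.95) × 0.55 × (1−0.65) = 0.005775
P(dutch | x) = 0.0336875 / 0.0417125 ≈ 0.808

0.808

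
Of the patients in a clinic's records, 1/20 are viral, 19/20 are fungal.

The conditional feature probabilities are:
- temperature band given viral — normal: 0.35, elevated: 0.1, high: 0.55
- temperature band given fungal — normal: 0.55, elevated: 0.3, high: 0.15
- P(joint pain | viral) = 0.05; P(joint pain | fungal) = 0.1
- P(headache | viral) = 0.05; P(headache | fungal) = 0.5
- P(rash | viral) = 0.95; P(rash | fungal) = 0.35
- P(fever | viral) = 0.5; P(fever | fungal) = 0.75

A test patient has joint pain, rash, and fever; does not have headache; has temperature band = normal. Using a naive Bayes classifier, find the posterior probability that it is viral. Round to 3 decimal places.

0.054

viral: 0.05 × 0.35 × 0.05 × (1−0.05) × 0.95 × 0.5 = 0.00039484375
fungal: 0.95 × 0.55 × 0.1 × (1−0.5) × 0.35 × 0.75 = 0.0068578125
P(viral | x) = 0.00039484375 / 0.00725265625 ≈ 0.054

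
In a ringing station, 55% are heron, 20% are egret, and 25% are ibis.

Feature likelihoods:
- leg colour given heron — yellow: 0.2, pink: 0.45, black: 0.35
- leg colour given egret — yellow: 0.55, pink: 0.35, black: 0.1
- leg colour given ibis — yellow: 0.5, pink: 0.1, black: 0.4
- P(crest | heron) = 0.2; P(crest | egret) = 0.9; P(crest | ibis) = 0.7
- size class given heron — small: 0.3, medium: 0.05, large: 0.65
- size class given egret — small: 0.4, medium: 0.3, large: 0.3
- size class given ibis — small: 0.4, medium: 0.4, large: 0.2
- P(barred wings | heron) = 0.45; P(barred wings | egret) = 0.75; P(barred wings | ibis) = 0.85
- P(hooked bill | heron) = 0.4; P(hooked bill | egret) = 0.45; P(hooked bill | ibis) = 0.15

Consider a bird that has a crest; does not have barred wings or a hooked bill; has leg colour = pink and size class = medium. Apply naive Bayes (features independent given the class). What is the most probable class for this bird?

heron: 0.55 × 0.45 × 0.2 × 0.05 × (1−0.45) × (1−0.4) = 0.00081675
egret: 0.2 × 0.35 × 0.9 × 0.3 × (1−0.75) × (1−0.45) = 0.00259875
ibis: 0.25 × 0.1 × 0.7 × 0.4 × (1−0.85) × (1−0.15) = 0.0008925
Highest score → egret.

egret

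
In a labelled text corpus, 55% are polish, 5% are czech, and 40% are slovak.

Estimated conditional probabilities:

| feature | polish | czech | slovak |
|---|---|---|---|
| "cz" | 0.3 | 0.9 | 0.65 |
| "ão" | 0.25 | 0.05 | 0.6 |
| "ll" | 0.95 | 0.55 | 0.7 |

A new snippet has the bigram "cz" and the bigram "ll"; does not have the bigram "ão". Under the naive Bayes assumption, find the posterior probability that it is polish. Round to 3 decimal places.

0.550

polish: 0.55 × 0.3 × (1−0.25) × 0.95 = 0.1175625
czech: 0.05 × 0.9 × (1−0.05) × 0.55 = 0.0235125
slovak: 0.4 × 0.65 × (1−0.6) × 0.7 = 0.0728
P(polish | x) = 0.1175625 / 0.213875 ≈ 0.550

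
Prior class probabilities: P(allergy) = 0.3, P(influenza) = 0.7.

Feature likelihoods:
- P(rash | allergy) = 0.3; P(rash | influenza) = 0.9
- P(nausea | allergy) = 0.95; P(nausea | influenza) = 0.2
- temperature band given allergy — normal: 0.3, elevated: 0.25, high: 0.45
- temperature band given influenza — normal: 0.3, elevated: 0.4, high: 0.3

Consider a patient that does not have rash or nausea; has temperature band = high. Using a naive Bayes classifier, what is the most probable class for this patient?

influenza

allergy: 0.3 × (1−0.3) × (1−0.95) × 0.45 = 0.004725
influenza: 0.7 × (1−0.9) × (1−0.2) × 0.3 = 0.0168
Highest score → influenza.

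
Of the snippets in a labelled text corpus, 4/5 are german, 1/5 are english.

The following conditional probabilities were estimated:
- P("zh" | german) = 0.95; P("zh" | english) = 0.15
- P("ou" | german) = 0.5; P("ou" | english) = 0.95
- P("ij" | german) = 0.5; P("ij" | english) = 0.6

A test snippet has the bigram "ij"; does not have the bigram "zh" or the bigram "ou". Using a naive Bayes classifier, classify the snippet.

german: 0.8 × (1−0.95) × (1−0.5) × 0.5 = 0.01
english: 0.2 × (1−0.15) × (1−0.95) × 0.6 = 0.0051
Highest score → german.

german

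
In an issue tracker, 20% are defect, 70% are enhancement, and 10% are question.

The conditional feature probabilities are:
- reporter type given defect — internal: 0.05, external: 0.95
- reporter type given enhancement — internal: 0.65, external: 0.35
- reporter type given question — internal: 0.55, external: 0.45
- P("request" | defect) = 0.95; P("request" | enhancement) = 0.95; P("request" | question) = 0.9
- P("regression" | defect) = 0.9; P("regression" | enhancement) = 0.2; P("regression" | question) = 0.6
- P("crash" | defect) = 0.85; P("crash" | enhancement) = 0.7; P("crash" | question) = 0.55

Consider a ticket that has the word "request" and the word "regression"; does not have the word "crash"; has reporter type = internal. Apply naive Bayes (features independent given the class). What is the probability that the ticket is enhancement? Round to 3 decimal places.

defect: 0.2 × 0.05 × 0.95 × 0.9 × (1−0.85) = 0.0012825
enhancement: 0.7 × 0.65 × 0.95 × 0.2 × (1−0.7) = 0.025935
question: 0.1 × 0.55 × 0.9 × 0.6 × (1−0.55) = 0.013365
P(enhancement | x) = 0.025935 / 0.0405825 ≈ 0.639

0.639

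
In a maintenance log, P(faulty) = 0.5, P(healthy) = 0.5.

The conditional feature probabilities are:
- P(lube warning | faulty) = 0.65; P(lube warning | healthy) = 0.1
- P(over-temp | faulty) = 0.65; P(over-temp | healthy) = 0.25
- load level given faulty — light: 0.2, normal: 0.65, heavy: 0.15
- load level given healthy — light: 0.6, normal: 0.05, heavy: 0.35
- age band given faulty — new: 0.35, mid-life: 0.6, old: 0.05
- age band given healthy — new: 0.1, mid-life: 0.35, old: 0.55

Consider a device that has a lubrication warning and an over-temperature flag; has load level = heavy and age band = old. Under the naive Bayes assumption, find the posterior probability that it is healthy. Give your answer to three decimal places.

0.603

faulty: 0.5 × 0.65 × 0.65 × 0.15 × 0.05 = 0.001584375
healthy: 0.5 × 0.1 × 0.25 × 0.35 × 0.55 = 0.00240625
P(healthy | x) = 0.00240625 / 0.003990625 ≈ 0.603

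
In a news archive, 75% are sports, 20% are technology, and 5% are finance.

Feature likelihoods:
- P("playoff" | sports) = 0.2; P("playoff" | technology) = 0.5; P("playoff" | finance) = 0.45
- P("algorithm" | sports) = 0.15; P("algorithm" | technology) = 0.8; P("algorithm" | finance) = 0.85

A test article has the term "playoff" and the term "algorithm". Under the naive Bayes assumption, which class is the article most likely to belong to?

sports: 0.75 × 0.2 × 0.15 = 0.0225
technology: 0.2 × 0.5 × 0.8 = 0.08
finance: 0.05 × 0.45 × 0.85 = 0.019125
Highest score → technology.

technology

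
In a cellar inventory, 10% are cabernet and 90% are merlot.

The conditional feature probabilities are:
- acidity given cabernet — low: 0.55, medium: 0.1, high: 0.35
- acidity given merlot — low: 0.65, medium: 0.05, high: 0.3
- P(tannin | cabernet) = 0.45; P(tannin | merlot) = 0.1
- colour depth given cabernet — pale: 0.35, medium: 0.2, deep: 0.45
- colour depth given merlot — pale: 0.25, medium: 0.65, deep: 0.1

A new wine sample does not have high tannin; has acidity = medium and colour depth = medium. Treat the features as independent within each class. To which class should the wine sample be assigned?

cabernet: 0.1 × 0.1 × (1−0.45) × 0.2 = 0.0011
merlot: 0.9 × 0.05 × (1−0.1) × 0.65 = 0.026325
Highest score → merlot.

merlot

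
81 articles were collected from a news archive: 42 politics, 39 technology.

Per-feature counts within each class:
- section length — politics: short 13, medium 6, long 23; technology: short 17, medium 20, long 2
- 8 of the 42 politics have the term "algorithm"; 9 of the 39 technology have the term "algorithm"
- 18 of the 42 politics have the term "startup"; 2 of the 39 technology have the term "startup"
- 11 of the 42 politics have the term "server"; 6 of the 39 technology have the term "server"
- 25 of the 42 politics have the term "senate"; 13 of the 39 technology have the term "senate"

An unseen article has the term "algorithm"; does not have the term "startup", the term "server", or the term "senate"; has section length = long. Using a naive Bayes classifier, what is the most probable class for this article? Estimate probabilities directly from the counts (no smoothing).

politics

politics: (42/81) × (23/42) × (8/42) × (24/42) × (31/42) × (17/42) ≈ 0.00923331
technology: (39/81) × (2/39) × (9/39) × (37/39) × (33/39) × (26/39) ≈ 0.00304943
Highest score → politics.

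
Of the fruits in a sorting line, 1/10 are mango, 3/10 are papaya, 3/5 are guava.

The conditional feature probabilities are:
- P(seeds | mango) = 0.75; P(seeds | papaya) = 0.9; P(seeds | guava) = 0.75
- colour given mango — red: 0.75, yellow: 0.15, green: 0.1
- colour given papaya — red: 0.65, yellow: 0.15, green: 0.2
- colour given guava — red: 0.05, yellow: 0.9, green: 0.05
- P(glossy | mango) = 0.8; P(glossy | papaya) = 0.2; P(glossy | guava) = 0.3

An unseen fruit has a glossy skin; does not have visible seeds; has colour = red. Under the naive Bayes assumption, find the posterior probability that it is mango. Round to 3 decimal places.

mango: 0.1 × (1−0.75) × 0.75 × 0.8 = 0.015
papaya: 0.3 × (1−0.9) × 0.65 × 0.2 = 0.0039
guava: 0.6 × (1−0.75) × 0.05 × 0.3 = 0.00225
P(mango | x) = 0.015 / 0.02115 ≈ 0.709

0.709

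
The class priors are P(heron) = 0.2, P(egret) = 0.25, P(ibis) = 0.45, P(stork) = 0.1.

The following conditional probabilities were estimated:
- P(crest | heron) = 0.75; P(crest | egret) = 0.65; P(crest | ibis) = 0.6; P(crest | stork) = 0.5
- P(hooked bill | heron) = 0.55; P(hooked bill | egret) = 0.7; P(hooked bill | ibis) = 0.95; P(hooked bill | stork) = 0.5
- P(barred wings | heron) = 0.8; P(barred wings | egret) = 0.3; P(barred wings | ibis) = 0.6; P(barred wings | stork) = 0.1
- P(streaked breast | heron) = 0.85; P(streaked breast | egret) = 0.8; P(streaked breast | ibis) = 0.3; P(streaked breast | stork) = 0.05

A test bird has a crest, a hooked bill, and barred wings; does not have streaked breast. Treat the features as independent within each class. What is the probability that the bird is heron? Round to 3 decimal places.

heron: 0.2 × 0.75 × 0.55 × 0.8 × (1−0.85) = 0.0099
egret: 0.25 × 0.65 × 0.7 × 0.3 × (1−0.8) = 0.006825
ibis: 0.45 × 0.6 × 0.95 × 0.6 × (1−0.3) = 0.10773
stork: 0.1 × 0.5 × 0.5 × 0.1 × (1−0.05) = 0.002375
P(heron | x) = 0.0099 / 0.12683 ≈ 0.078

0.078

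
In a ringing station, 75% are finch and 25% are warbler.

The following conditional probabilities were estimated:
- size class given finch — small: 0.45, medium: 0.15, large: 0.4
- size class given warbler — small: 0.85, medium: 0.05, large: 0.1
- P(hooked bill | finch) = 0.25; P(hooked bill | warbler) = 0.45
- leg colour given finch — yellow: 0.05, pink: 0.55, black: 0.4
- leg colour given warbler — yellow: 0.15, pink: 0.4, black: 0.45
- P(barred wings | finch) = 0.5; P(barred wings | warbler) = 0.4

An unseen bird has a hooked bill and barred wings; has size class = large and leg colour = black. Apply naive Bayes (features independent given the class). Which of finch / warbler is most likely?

finch: 0.75 × 0.4 × 0.25 × 0.4 × 0.5 = 0.015
warbler: 0.25 × 0.1 × 0.45 × 0.45 × 0.4 = 0.002025
Highest score → finch.

finch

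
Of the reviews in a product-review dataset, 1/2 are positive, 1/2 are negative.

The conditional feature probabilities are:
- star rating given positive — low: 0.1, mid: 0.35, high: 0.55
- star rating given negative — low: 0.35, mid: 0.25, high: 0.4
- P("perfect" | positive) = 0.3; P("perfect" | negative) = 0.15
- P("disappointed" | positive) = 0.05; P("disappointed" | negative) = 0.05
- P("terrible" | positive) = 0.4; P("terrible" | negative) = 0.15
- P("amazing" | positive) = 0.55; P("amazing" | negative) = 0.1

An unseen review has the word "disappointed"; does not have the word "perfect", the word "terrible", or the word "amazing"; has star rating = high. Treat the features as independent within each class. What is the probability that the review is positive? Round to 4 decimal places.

0.2855

positive: 0.5 × 0.55 × (1−0.3) × 0.05 × (1−0.4) × (1−0.55) = 0.00259875
negative: 0.5 × 0.4 × (1−0.15) × 0.05 × (1−0.15) × (1−0.1) = 0.0065025
P(positive | x) = 0.00259875 / 0.00910125 ≈ 0.2855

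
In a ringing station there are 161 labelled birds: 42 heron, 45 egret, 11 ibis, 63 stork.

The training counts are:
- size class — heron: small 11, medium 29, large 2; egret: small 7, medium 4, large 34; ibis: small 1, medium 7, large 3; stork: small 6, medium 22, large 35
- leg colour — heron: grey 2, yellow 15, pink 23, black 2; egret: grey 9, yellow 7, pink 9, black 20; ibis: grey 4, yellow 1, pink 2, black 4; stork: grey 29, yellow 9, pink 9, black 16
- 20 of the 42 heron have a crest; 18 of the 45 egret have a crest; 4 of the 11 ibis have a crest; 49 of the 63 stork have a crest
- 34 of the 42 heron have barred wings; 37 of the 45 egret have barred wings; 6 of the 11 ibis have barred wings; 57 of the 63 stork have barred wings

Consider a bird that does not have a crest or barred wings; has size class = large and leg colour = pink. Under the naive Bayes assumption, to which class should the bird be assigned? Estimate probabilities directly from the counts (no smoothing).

egret

heron: (42/161) × (2/42) × (23/42) × (22/42) × (8/42) ≈ 0.00067873
egret: (45/161) × (34/45) × (9/45) × (27/45) × (8/45) ≈ 0.00450518
ibis: (11/161) × (3/11) × (2/11) × (7/11) × (5/11) ≈ 0.000979976
stork: (63/161) × (35/63) × (9/63) × (14/63) × (6/63) ≈ 0.000657268
Highest score → egret.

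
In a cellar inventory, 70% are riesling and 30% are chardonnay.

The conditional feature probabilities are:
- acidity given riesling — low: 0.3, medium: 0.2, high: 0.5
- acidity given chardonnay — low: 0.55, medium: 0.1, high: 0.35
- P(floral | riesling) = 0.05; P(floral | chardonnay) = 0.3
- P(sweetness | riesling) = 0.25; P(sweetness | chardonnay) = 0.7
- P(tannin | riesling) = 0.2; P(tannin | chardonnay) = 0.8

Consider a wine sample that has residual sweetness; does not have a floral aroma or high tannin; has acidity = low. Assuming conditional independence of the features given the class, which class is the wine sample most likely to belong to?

riesling: 0.7 × 0.3 × (1−0.05) × 0.25 × (1−0.2) = 0.0399
chardonnay: 0.3 × 0.55 × (1−0.3) × 0.7 × (1−0.8) = 0.01617
Highest score → riesling.

riesling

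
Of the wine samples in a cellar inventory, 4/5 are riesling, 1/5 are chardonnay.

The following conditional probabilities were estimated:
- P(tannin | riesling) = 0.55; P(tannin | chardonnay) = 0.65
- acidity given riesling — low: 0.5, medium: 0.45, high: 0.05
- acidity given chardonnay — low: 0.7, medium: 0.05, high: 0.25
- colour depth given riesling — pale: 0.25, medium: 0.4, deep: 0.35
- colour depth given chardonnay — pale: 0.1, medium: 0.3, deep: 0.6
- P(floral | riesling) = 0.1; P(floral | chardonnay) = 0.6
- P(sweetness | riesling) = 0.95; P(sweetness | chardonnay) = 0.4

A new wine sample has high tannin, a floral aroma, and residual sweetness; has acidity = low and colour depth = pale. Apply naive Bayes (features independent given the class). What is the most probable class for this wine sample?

riesling: 0.8 × 0.55 × 0.5 × 0.25 × 0.1 × 0.95 = 0.005225
chardonnay: 0.2 × 0.65 × 0.7 × 0.1 × 0.6 × 0.4 = 0.002184
Highest score → riesling.

riesling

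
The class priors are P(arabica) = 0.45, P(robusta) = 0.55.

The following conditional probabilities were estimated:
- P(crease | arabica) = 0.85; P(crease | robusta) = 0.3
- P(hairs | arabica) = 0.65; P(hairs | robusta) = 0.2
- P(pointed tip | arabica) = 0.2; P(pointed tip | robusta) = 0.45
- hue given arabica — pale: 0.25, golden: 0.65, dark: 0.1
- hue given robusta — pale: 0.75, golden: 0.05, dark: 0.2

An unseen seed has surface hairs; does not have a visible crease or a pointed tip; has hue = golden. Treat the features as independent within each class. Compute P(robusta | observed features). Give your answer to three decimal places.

arabica: 0.45 × (1−0.85) × 0.65 × (1−0.2) × 0.65 = 0.022815
robusta: 0.55 × (1−0.3) × 0.2 × (1−0.45) × 0.05 = 0.0021175
P(robusta | x) = 0.0021175 / 0.0249325 ≈ 0.085

0.085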